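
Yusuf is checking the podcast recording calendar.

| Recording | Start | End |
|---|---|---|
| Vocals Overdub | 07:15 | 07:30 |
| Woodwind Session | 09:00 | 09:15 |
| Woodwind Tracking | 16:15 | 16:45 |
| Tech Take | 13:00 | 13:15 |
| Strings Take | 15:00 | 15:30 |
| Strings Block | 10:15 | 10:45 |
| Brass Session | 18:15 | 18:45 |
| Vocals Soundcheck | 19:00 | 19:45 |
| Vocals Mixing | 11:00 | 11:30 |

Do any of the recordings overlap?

Check each pair: they overlap iff neither finishes before the other starts.
Sorted by start: Vocals Overdub, Woodwind Session, Strings Block, Vocals Mixing, Tech Take, Strings Take, Woodwind Tracking, Brass Session, Vocals Soundcheck.
Woodwind Session starts after Vocals Overdub ends, so Vocals Overdub has no further overlaps.
Strings Block starts after Woodwind Session ends, so Woodwind Session has no further overlaps.
Vocals Mixing starts after Strings Block ends, so Strings Block has no further overlaps.
Tech Take starts after Vocals Mixing ends, so Vocals Mixing has no further overlaps.
Strings Take starts after Tech Take ends, so Tech Take has no further overlaps.
Woodwind Tracking starts after Strings Take ends, so Strings Take has no further overlaps.
Brass Session starts after Woodwind Tracking ends, so Woodwind Tracking has no further overlaps.
Vocals Soundcheck starts after Brass Session ends.
Every pair is clear; the schedule has no overlaps.

No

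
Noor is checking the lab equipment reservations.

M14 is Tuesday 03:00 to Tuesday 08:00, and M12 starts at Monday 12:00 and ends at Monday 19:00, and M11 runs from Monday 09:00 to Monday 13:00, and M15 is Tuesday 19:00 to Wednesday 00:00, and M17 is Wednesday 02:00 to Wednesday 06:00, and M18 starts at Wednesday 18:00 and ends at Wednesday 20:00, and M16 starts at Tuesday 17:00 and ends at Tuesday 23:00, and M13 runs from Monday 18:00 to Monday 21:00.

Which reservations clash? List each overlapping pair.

Sorted by start: M11, M12, M13, M14, M16, M15, M17, M18.
M12 starts before M11 ends → M11 and M12 overlap.
M13 starts after M11 ends; M11 is clear from here.
M13 starts before M12 ends → M12 and M13 overlap.
M14 starts after M12 ends; M12 is clear from here.
M14 starts after M13 ends; M13 is clear from here.
M16 starts after M14 ends; M14 is clear from here.
M15 starts before M16 ends → M16 and M15 overlap.
M17 starts after M16 ends; M16 is clear from here.
M17 starts after M15 ends; M15 is clear from here.
M18 starts after M17 ends.

M11 & M12, M12 & M13, M15 & M16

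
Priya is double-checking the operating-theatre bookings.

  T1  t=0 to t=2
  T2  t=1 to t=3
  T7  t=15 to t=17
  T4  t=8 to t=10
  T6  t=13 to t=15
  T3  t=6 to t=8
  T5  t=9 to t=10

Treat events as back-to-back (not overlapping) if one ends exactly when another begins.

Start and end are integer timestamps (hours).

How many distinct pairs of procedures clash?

2

Sorted by start: T1, T2, T3, T4, T5, T6, T7.
T2 starts before T1 ends → T1 and T2 overlap.
T3 starts after T1 ends, so T1 has no further overlaps.
T3 starts after T2 ends, so T2 has no further overlaps.
T4 starts exactly when T3 ends (back-to-back, no overlap), so T3 has no further overlaps.
T5 starts before T4 ends → T4 and T5 overlap.
T6 starts after T4 ends, so T4 has no further overlaps.
T6 starts after T5 ends, so T5 has no further overlaps.
T7 starts exactly when T6 ends (back-to-back, no overlap).
Overlapping pairs: T1 & T2, T4 & T5 — 2 in total.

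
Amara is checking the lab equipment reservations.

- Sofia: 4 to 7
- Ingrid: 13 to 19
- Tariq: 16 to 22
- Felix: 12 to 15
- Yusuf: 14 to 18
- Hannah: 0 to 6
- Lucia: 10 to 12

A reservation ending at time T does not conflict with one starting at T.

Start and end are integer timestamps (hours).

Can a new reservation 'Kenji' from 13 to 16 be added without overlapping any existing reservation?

No — it overlaps Felix, Ingrid, Yusuf

Hannah: ends 6 at or before Kenji starts 13 → clear.
Sofia: ends 7 at or before Kenji starts 13 → clear.
Lucia: ends 12 at or before Kenji starts 13 → clear.
Felix: starts 12 before Kenji ends 16, and ends 15 after Kenji starts 13 → overlap.
Ingrid: starts 13 before Kenji ends 16, and ends 19 after Kenji starts 13 → overlap.
Yusuf: starts 14 before Kenji ends 16, and ends 18 after Kenji starts 13 → overlap.
Tariq: starts 16 at or after Kenji ends 16 → clear.
Kenji overlaps Ingrid, Felix, Yusuf.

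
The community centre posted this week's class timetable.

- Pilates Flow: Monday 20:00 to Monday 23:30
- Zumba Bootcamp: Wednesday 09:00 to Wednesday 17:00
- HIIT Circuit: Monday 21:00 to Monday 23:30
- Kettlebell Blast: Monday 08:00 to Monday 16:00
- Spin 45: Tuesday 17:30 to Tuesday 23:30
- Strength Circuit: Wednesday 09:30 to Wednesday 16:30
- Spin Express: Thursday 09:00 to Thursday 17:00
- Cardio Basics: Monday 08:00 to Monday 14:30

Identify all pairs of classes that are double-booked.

Cardio Basics & Kettlebell Blast, HIIT Circuit & Pilates Flow, Strength Circuit & Zumba Bootcamp

Sorted by start: Cardio Basics, Kettlebell Blast, Pilates Flow, HIIT Circuit, Spin 45, Zumba Bootcamp, Strength Circuit, Spin Express.
Kettlebell Blast starts before Cardio Basics ends → Cardio Basics and Kettlebell Blast overlap.
Pilates Flow starts after Cardio Basics ends — done with Cardio Basics.
Pilates Flow starts after Kettlebell Blast ends — done with Kettlebell Blast.
HIIT Circuit starts before Pilates Flow ends → Pilates Flow and HIIT Circuit overlap.
Spin 45 starts after Pilates Flow ends — done with Pilates Flow.
Spin 45 starts after HIIT Circuit ends — done with HIIT Circuit.
Zumba Bootcamp starts after Spin 45 ends — done with Spin 45.
Strength Circuit starts before Zumba Bootcamp ends → Zumba Bootcamp and Strength Circuit overlap.
Spin Express starts after Zumba Bootcamp ends.
Spin Express starts after Strength Circuit ends.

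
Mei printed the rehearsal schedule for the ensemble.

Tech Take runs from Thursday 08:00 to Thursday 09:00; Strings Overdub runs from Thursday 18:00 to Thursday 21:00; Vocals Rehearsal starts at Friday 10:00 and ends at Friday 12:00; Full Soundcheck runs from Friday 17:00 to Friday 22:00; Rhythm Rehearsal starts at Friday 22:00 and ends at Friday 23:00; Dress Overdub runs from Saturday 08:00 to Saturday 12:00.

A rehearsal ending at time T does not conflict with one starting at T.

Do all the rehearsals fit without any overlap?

Two intervals overlap when each starts before the other ends.
Sorted by start: Tech Take, Strings Overdub, Vocals Rehearsal, Full Soundcheck, Rhythm Rehearsal, Dress Overdub.
Strings Overdub starts after Tech Take ends, so Tech Take has no further overlaps.
Vocals Rehearsal starts after Strings Overdub ends, so Strings Overdub has no further overlaps.
Full Soundcheck starts after Vocals Rehearsal ends, so Vocals Rehearsal has no further overlaps.
Rhythm Rehearsal starts exactly when Full Soundcheck ends (back-to-back, no overlap), so Full Soundcheck has no further overlaps.
Dress Overdub starts after Rhythm Rehearsal ends.
Every pair is clear; the schedule has no overlaps.

Yes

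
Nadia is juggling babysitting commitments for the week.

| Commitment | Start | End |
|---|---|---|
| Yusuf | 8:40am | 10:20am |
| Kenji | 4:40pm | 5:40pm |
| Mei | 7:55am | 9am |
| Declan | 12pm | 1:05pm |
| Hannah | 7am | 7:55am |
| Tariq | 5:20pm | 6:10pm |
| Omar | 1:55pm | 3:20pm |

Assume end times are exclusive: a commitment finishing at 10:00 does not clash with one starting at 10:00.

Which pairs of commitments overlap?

Check each pair: they overlap iff neither finishes before the other starts.
Sorted by start: Hannah, Mei, Yusuf, Declan, Omar, Kenji, Tariq.
Mei starts exactly when Hannah ends (back-to-back, no overlap), so Hannah has no further overlaps.
Yusuf starts before Mei ends → Mei and Yusuf overlap.
Declan starts after Mei ends, so Mei has no further overlaps.
Declan starts after Yusuf ends, so Yusuf has no further overlaps.
Omar starts after Declan ends, so Declan has no further overlaps.
Kenji starts after Omar ends, so Omar has no further overlaps.
Tariq starts before Kenji ends → Kenji and Tariq overlap.

Kenji & Tariq, Mei & Yusuf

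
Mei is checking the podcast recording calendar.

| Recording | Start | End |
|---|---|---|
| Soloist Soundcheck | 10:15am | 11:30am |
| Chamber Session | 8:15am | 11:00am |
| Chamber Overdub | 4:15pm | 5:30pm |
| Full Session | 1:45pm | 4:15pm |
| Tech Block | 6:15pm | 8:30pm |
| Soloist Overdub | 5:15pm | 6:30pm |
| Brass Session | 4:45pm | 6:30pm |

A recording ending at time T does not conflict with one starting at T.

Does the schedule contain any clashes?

Check each pair: they overlap iff neither finishes before the other starts.
Sorted by start: Chamber Session, Soloist Soundcheck, Full Session, Chamber Overdub, Brass Session, Soloist Overdub, Tech Block.
Soloist Soundcheck starts before Chamber Session ends → Chamber Session and Soloist Soundcheck overlap.
That's a conflict, so the schedule is not conflict-free.

Yes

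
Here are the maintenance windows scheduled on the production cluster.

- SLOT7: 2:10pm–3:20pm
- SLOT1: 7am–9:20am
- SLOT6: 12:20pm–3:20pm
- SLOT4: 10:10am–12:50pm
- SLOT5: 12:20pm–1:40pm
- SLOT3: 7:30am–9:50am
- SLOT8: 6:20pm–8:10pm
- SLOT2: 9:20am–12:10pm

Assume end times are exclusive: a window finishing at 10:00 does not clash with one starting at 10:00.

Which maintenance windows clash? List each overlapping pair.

SLOT1 & SLOT3, SLOT2 & SLOT3, SLOT2 & SLOT4, SLOT4 & SLOT5, SLOT4 & SLOT6, SLOT5 & SLOT6, SLOT6 & SLOT7

Sorted by start: SLOT1, SLOT3, SLOT2, SLOT4, SLOT5, SLOT6, SLOT7, SLOT8.
SLOT3 starts before SLOT1 ends → SLOT1 and SLOT3 overlap.
SLOT2 starts exactly when SLOT1 ends (back-to-back, no overlap), so SLOT1 has no further overlaps.
SLOT2 starts before SLOT3 ends → SLOT3 and SLOT2 overlap.
SLOT4 starts after SLOT3 ends, so SLOT3 has no further overlaps.
SLOT4 starts before SLOT2 ends → SLOT2 and SLOT4 overlap.
SLOT5 starts after SLOT2 ends, so SLOT2 has no further overlaps.
SLOT5 starts before SLOT4 ends → SLOT4 and SLOT5 overlap.
SLOT6 starts before SLOT4 ends → SLOT4 and SLOT6 overlap.
SLOT7 starts after SLOT4 ends, so SLOT4 has no further overlaps.
SLOT6 starts before SLOT5 ends → SLOT5 and SLOT6 overlap.
SLOT7 starts after SLOT5 ends, so SLOT5 has no further overlaps.
SLOT7 starts before SLOT6 ends → SLOT6 and SLOT7 overlap.
SLOT8 starts after SLOT6 ends.
SLOT8 starts after SLOT7 ends.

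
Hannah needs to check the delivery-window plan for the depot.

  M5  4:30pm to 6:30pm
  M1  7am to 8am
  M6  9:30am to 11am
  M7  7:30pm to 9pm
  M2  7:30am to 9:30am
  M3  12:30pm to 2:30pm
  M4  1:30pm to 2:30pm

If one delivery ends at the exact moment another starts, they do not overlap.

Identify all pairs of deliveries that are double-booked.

Sorted by start: M1, M2, M6, M3, M4, M5, M7.
M2 starts before M1 ends → M1 and M2 overlap.
M6 starts after M1 ends; M1 is clear from here.
M6 starts exactly when M2 ends (back-to-back, no overlap); M2 is clear from here.
M3 starts after M6 ends; M6 is clear from here.
M4 starts before M3 ends → M3 and M4 overlap.
M5 starts after M3 ends; M3 is clear from here.
M5 starts after M4 ends; M4 is clear from here.
M7 starts after M5 ends.

M1 & M2, M3 & M4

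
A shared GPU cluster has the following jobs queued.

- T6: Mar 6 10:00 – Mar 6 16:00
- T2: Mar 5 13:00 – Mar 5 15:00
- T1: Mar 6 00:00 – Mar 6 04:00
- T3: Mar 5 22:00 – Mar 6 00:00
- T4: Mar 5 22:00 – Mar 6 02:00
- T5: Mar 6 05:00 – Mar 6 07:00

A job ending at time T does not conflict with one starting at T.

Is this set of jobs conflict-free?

No

Sorted by start: T2, T3, T4, T1, T5, T6.
T3 starts after T2 ends, so nothing later overlaps T2 either.
T4 starts before T3 ends → T3 and T4 overlap.
That's a conflict, so the schedule is not conflict-free.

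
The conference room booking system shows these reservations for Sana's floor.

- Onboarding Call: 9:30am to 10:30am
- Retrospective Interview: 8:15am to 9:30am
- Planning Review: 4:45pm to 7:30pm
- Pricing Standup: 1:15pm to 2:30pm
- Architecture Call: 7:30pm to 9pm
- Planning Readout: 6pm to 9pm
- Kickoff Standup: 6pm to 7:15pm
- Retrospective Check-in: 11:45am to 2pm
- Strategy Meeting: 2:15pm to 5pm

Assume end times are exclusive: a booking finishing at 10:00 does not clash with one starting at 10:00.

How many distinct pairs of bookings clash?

Two intervals overlap when each starts before the other ends.
Sorted by start: Retrospective Interview, Onboarding Call, Retrospective Check-in, Pricing Standup, Strategy Meeting, Planning Review, Planning Readout, Kickoff Standup, Architecture Call.
Onboarding Call starts exactly when Retrospective Interview ends (back-to-back, no overlap), so nothing later overlaps Retrospective Interview either.
Retrospective Check-in starts after Onboarding Call ends, so nothing later overlaps Onboarding Call either.
Pricing Standup starts before Retrospective Check-in ends → Retrospective Check-in and Pricing Standup overlap.
Strategy Meeting starts after Retrospective Check-in ends, so nothing later overlaps Retrospective Check-in either.
Strategy Meeting starts before Pricing Standup ends → Pricing Standup and Strategy Meeting overlap.
Planning Review starts after Pricing Standup ends, so nothing later overlaps Pricing Standup either.
Planning Review starts before Strategy Meeting ends → Strategy Meeting and Planning Review overlap.
Planning Readout starts after Strategy Meeting ends, so nothing later overlaps Strategy Meeting either.
Planning Readout starts before Planning Review ends → Planning Review and Planning Readout overlap.
Kickoff Standup starts before Planning Review ends → Planning Review and Kickoff Standup overlap.
Architecture Call starts exactly when Planning Review ends (back-to-back, no overlap).
Kickoff Standup starts before Planning Readout ends → Planning Readout and Kickoff Standup overlap.
Architecture Call starts before Planning Readout ends → Planning Readout and Architecture Call overlap.
Architecture Call starts after Kickoff Standup ends.
Overlapping pairs: Architecture Call & Planning Readout, Kickoff Standup & Planning Readout, Kickoff Standup & Planning Review, Planning Readout & Planning Review, Planning Review & Strategy Meeting, Pricing Standup & Retrospective Check-in, Pricing Standup & Strategy Meeting — 7 in total.

7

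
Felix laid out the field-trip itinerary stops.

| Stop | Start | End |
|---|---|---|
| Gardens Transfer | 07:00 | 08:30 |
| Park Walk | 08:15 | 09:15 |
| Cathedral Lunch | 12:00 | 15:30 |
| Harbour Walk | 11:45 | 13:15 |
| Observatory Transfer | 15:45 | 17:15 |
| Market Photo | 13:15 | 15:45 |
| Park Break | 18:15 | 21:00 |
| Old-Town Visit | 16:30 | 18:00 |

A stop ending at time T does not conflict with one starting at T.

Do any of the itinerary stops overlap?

Two intervals overlap when each starts before the other ends.
Sorted by start: Gardens Transfer, Park Walk, Harbour Walk, Cathedral Lunch, Market Photo, Observatory Transfer, Old-Town Visit, Park Break.
Park Walk starts before Gardens Transfer ends → Gardens Transfer and Park Walk overlap.
That's a conflict, so the schedule is not conflict-free.

Yes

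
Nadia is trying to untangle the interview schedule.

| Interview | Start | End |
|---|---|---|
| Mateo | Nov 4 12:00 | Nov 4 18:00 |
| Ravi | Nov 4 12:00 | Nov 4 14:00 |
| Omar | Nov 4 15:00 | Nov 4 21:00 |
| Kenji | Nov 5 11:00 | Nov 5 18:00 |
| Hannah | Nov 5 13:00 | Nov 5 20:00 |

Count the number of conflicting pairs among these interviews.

3

Sorted by start: Mateo, Ravi, Omar, Kenji, Hannah.
Ravi starts before Mateo ends → Mateo and Ravi overlap.
Omar starts before Mateo ends → Mateo and Omar overlap.
Kenji starts after Mateo ends — done with Mateo.
Omar starts after Ravi ends — done with Ravi.
Kenji starts after Omar ends — done with Omar.
Hannah starts before Kenji ends → Kenji and Hannah overlap.
Overlapping pairs: Hannah & Kenji, Mateo & Omar, Mateo & Ravi — 3 in total.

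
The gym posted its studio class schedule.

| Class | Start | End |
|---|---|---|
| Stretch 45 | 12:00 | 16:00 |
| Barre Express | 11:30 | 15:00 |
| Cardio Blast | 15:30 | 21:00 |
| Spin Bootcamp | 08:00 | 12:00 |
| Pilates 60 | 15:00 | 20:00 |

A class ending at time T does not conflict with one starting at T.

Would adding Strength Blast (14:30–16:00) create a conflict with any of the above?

Yes — it overlaps Barre Express, Cardio Blast, Pilates 60, Stretch 45

Spin Bootcamp: ends 12:00 at or before Strength Blast starts 14:30 → clear.
Barre Express: starts 11:30 before Strength Blast ends 16:00, and ends 15:00 after Strength Blast starts 14:30 → overlap.
Stretch 45: starts 12:00 before Strength Blast ends 16:00, and ends 16:00 after Strength Blast starts 14:30 → overlap.
Pilates 60: starts 15:00 before Strength Blast ends 16:00, and ends 20:00 after Strength Blast starts 14:30 → overlap.
Cardio Blast: starts 15:30 before Strength Blast ends 16:00, and ends 21:00 after Strength Blast starts 14:30 → overlap.
Strength Blast overlaps Barre Express, Stretch 45, Cardio Blast, Pilates 60.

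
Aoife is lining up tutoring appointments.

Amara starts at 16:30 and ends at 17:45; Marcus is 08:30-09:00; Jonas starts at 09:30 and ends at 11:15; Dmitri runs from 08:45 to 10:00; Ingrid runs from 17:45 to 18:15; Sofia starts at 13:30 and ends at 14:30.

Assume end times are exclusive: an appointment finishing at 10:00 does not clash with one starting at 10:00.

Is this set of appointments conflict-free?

Sorted by start: Marcus, Dmitri, Jonas, Sofia, Amara, Ingrid.
Dmitri starts before Marcus ends → Marcus and Dmitri overlap.
That's a conflict, so the schedule is not conflict-free.

No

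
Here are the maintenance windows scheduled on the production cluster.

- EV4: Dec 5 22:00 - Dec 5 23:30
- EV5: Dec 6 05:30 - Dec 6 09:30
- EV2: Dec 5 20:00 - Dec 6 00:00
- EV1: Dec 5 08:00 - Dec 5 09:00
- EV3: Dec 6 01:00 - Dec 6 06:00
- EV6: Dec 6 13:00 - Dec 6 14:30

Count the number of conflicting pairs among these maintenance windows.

Sorted by start: EV1, EV2, EV4, EV3, EV5, EV6.
EV2 starts after EV1 ends, so EV1 has no further overlaps.
EV4 starts before EV2 ends → EV2 and EV4 overlap.
EV3 starts after EV2 ends, so EV2 has no further overlaps.
EV3 starts after EV4 ends, so EV4 has no further overlaps.
EV5 starts before EV3 ends → EV3 and EV5 overlap.
EV6 starts after EV3 ends.
EV6 starts after EV5 ends.
Overlapping pairs: EV2 & EV4, EV3 & EV5 — 2 in total.

2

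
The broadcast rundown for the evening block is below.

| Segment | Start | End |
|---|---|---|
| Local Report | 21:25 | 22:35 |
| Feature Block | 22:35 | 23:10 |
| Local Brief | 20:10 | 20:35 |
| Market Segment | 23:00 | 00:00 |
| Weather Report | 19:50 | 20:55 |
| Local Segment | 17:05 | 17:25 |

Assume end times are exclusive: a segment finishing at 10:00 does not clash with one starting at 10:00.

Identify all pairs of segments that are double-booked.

Sorted by start: Local Segment, Weather Report, Local Brief, Local Report, Feature Block, Market Segment.
Weather Report starts after Local Segment ends; Local Segment is clear from here.
Local Brief starts before Weather Report ends → Weather Report and Local Brief overlap.
Local Report starts after Weather Report ends; Weather Report is clear from here.
Local Report starts after Local Brief ends; Local Brief is clear from here.
Feature Block starts exactly when Local Report ends (back-to-back, no overlap); Local Report is clear from here.
Market Segment starts before Feature Block ends → Feature Block and Market Segment overlap.

Feature Block & Market Segment, Local Brief & Weather Report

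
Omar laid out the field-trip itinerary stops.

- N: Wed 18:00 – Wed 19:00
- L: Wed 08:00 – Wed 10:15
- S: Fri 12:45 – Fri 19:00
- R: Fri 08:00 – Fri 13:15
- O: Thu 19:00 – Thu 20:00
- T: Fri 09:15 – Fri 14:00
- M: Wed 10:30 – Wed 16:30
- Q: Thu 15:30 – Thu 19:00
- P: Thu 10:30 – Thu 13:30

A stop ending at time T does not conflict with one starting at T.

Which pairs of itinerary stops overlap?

R & S, R & T, S & T

Sorted by start: L, M, N, P, Q, O, R, T, S.
M starts after L ends, so L has no further overlaps.
N starts after M ends, so M has no further overlaps.
P starts after N ends, so N has no further overlaps.
Q starts after P ends, so P has no further overlaps.
O starts exactly when Q ends (back-to-back, no overlap), so Q has no further overlaps.
R starts after O ends, so O has no further overlaps.
T starts before R ends → R and T overlap.
S starts before R ends → R and S overlap.
S starts before T ends → T and S overlap.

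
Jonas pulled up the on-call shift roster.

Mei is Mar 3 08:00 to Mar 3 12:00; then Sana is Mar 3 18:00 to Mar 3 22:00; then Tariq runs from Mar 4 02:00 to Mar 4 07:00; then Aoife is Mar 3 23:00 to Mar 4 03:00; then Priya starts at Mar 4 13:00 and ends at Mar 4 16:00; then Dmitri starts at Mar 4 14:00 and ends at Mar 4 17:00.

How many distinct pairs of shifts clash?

Sorted by start: Mei, Sana, Aoife, Tariq, Priya, Dmitri.
Sana starts after Mei ends, so nothing later overlaps Mei either.
Aoife starts after Sana ends, so nothing later overlaps Sana either.
Tariq starts before Aoife ends → Aoife and Tariq overlap.
Priya starts after Aoife ends, so nothing later overlaps Aoife either.
Priya starts after Tariq ends, so nothing later overlaps Tariq either.
Dmitri starts before Priya ends → Priya and Dmitri overlap.
Overlapping pairs: Aoife & Tariq, Dmitri & Priya — 2 in total.

2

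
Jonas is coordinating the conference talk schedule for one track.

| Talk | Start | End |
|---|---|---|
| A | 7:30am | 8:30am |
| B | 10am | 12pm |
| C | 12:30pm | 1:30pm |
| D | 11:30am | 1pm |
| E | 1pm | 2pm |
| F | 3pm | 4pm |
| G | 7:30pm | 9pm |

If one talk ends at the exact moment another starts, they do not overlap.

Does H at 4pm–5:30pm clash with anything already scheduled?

A: ends 8:30am at or before H starts 4pm → clear.
B: ends 12pm at or before H starts 4pm → clear.
D: ends 1pm at or before H starts 4pm → clear.
C: ends 1:30pm at or before H starts 4pm → clear.
E: ends 2pm at or before H starts 4pm → clear.
F: ends 4pm at or before H starts 4pm → clear.
G: starts 7:30pm at or after H ends 5:30pm → clear.

No — it doesn't clash with anything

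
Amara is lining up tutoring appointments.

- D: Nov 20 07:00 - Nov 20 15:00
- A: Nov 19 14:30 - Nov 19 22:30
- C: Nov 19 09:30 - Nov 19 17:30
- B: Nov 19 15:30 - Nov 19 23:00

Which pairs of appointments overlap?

A & B, A & C, B & C

Check each pair: they overlap iff neither finishes before the other starts.
Sorted by start: C, A, B, D.
A starts before C ends → C and A overlap.
B starts before C ends → C and B overlap.
D starts after C ends.
B starts before A ends → A and B overlap.
D starts after A ends.
D starts after B ends.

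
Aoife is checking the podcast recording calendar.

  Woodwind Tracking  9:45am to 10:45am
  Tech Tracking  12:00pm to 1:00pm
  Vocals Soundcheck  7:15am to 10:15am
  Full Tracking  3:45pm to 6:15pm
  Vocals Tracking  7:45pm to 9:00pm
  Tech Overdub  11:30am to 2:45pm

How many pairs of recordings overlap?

2

Two intervals overlap when each starts before the other ends.
Sorted by start: Vocals Soundcheck, Woodwind Tracking, Tech Overdub, Tech Tracking, Full Tracking, Vocals Tracking.
Woodwind Tracking starts before Vocals Soundcheck ends → Vocals Soundcheck and Woodwind Tracking overlap.
Tech Overdub starts after Vocals Soundcheck ends; Vocals Soundcheck is clear from here.
Tech Overdub starts after Woodwind Tracking ends; Woodwind Tracking is clear from here.
Tech Tracking starts before Tech Overdub ends → Tech Overdub and Tech Tracking overlap.
Full Tracking starts after Tech Overdub ends; Tech Overdub is clear from here.
Full Tracking starts after Tech Tracking ends; Tech Tracking is clear from here.
Vocals Tracking starts after Full Tracking ends.
Overlapping pairs: Tech Overdub & Tech Tracking, Vocals Soundcheck & Woodwind Tracking — 2 in total.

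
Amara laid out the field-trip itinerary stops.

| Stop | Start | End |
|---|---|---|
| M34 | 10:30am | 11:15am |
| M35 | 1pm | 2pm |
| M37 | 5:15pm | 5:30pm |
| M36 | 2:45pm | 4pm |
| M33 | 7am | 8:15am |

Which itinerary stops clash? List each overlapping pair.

no overlapping pairs

Two intervals overlap when each starts before the other ends.
Sorted by start: M33, M34, M35, M36, M37.
M34 starts after M33 ends, so nothing later overlaps M33 either.
M35 starts after M34 ends, so nothing later overlaps M34 either.
M36 starts after M35 ends, so nothing later overlaps M35 either.
M37 starts after M36 ends.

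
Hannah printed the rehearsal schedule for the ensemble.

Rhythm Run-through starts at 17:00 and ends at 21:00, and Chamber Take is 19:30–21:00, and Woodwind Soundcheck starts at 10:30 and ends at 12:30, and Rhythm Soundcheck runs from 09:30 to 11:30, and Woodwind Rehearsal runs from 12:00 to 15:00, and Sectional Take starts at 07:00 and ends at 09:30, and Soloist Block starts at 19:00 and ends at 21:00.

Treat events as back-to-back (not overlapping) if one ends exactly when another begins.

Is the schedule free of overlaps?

No

Check each pair: they overlap iff neither finishes before the other starts.
Sorted by start: Sectional Take, Rhythm Soundcheck, Woodwind Soundcheck, Woodwind Rehearsal, Rhythm Run-through, Soloist Block, Chamber Take.
Rhythm Soundcheck starts exactly when Sectional Take ends (back-to-back, no overlap), so Sectional Take has no further overlaps.
Woodwind Soundcheck starts before Rhythm Soundcheck ends → Rhythm Soundcheck and Woodwind Soundcheck overlap.
That's a conflict, so the schedule is not conflict-free.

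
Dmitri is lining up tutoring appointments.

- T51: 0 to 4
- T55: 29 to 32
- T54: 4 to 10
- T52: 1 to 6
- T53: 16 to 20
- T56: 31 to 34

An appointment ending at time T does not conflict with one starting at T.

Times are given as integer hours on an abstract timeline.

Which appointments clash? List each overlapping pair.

T51 & T52, T52 & T54, T55 & T56

Sorted by start: T51, T52, T54, T53, T55, T56.
T52 starts before T51 ends → T51 and T52 overlap.
T54 starts exactly when T51 ends (back-to-back, no overlap), so T51 has no further overlaps.
T54 starts before T52 ends → T52 and T54 overlap.
T53 starts after T52 ends, so T52 has no further overlaps.
T53 starts after T54 ends, so T54 has no further overlaps.
T55 starts after T53 ends, so T53 has no further overlaps.
T56 starts before T55 ends → T55 and T56 overlap.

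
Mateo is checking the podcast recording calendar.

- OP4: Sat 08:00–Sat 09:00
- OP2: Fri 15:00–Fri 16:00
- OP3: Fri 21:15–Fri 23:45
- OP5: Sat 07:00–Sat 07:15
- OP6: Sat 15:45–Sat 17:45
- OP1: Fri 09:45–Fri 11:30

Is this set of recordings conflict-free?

Check each pair: they overlap iff neither finishes before the other starts.
Sorted by start: OP1, OP2, OP3, OP5, OP4, OP6.
OP2 starts after OP1 ends, so OP1 has no further overlaps.
OP3 starts after OP2 ends, so OP2 has no further overlaps.
OP5 starts after OP3 ends, so OP3 has no further overlaps.
OP4 starts after OP5 ends, so OP5 has no further overlaps.
OP6 starts after OP4 ends.
Every pair is clear; the schedule has no overlaps.

Yes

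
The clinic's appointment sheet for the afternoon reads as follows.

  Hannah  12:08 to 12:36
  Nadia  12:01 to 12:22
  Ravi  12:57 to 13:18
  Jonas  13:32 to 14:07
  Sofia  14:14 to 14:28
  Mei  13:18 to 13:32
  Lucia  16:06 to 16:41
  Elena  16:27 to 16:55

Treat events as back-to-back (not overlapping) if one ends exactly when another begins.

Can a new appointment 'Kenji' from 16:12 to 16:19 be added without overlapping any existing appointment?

Nadia: ends 12:22 at or before Kenji starts 16:12 → clear.
Hannah: ends 12:36 at or before Kenji starts 16:12 → clear.
Ravi: ends 13:18 at or before Kenji starts 16:12 → clear.
Mei: ends 13:32 at or before Kenji starts 16:12 → clear.
Jonas: ends 14:07 at or before Kenji starts 16:12 → clear.
Sofia: ends 14:28 at or before Kenji starts 16:12 → clear.
Lucia: starts 16:06 before Kenji ends 16:19, and ends 16:41 after Kenji starts 16:12 → overlap.
Elena: starts 16:27 at or after Kenji ends 16:19 → clear.
Kenji overlaps Lucia.

No — it overlaps Lucia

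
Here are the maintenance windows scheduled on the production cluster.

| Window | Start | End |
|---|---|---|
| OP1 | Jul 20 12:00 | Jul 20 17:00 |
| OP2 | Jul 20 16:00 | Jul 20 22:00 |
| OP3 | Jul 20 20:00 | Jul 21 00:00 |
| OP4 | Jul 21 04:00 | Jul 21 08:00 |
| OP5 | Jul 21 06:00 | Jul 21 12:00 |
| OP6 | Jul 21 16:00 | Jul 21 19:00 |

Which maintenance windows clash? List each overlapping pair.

Sorted by start: OP1, OP2, OP3, OP4, OP5, OP6.
OP2 starts before OP1 ends → OP1 and OP2 overlap.
OP3 starts after OP1 ends — done with OP1.
OP3 starts before OP2 ends → OP2 and OP3 overlap.
OP4 starts after OP2 ends — done with OP2.
OP4 starts after OP3 ends — done with OP3.
OP5 starts before OP4 ends → OP4 and OP5 overlap.
OP6 starts after OP4 ends.
OP6 starts after OP5 ends.

OP1 & OP2, OP2 & OP3, OP4 & OP5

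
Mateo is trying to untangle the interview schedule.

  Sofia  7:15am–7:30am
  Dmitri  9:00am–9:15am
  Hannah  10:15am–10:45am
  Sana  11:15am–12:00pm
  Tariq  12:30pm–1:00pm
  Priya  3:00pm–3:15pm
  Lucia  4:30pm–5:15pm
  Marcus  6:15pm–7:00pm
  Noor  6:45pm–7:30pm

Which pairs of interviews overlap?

Sorted by start: Sofia, Dmitri, Hannah, Sana, Tariq, Priya, Lucia, Marcus, Noor.
Dmitri starts after Sofia ends — done with Sofia.
Hannah starts after Dmitri ends — done with Dmitri.
Sana starts after Hannah ends — done with Hannah.
Tariq starts after Sana ends — done with Sana.
Priya starts after Tariq ends — done with Tariq.
Lucia starts after Priya ends — done with Priya.
Marcus starts after Lucia ends — done with Lucia.
Noor starts before Marcus ends → Marcus and Noor overlap.

Marcus & Noor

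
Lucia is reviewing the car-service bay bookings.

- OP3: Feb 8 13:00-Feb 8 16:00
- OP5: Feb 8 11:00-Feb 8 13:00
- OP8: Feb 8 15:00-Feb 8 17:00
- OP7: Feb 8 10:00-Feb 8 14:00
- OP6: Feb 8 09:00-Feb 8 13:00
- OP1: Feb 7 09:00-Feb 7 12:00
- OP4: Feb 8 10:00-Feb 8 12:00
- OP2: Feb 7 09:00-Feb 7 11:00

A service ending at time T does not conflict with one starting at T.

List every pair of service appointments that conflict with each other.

Sorted by start: OP1, OP2, OP6, OP4, OP7, OP5, OP3, OP8.
OP2 starts before OP1 ends → OP1 and OP2 overlap.
OP6 starts after OP1 ends, so nothing later overlaps OP1 either.
OP6 starts after OP2 ends, so nothing later overlaps OP2 either.
OP4 starts before OP6 ends → OP6 and OP4 overlap.
OP7 starts before OP6 ends → OP6 and OP7 overlap.
OP5 starts before OP6 ends → OP6 and OP5 overlap.
OP3 starts exactly when OP6 ends (back-to-back, no overlap), so nothing later overlaps OP6 either.
OP7 starts before OP4 ends → OP4 and OP7 overlap.
OP5 starts before OP4 ends → OP4 and OP5 overlap.
OP3 starts after OP4 ends, so nothing later overlaps OP4 either.
OP5 starts before OP7 ends → OP7 and OP5 overlap.
OP3 starts before OP7 ends → OP7 and OP3 overlap.
OP8 starts after OP7 ends.
OP3 starts exactly when OP5 ends (back-to-back, no overlap), so nothing later overlaps OP5 either.
OP8 starts before OP3 ends → OP3 and OP8 overlap.

OP1 & OP2, OP3 & OP7, OP3 & OP8, OP4 & OP5, OP4 & OP6, OP4 & OP7, OP5 & OP6, OP5 & OP7, OP6 & OP7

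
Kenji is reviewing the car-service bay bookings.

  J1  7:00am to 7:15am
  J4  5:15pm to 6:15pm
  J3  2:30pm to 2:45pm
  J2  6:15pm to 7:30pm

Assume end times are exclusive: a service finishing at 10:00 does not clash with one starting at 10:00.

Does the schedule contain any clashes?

No

Sorted by start: J1, J3, J4, J2.
J3 starts after J1 ends, so nothing later overlaps J1 either.
J4 starts after J3 ends, so nothing later overlaps J3 either.
J2 starts exactly when J4 ends (back-to-back, no overlap).
Every pair is clear; the schedule has no overlaps.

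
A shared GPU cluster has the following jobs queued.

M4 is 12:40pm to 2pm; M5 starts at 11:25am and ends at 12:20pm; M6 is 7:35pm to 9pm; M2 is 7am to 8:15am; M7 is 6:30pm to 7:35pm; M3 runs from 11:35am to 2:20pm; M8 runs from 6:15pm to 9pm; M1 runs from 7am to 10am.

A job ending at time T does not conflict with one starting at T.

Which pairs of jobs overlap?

M1 & M2, M3 & M4, M3 & M5, M6 & M8, M7 & M8

Check each pair: they overlap iff neither finishes before the other starts.
Sorted by start: M1, M2, M5, M3, M4, M8, M7, M6.
M2 starts before M1 ends → M1 and M2 overlap.
M5 starts after M1 ends; M1 is clear from here.
M5 starts after M2 ends; M2 is clear from here.
M3 starts before M5 ends → M5 and M3 overlap.
M4 starts after M5 ends; M5 is clear from here.
M4 starts before M3 ends → M3 and M4 overlap.
M8 starts after M3 ends; M3 is clear from here.
M8 starts after M4 ends; M4 is clear from here.
M7 starts before M8 ends → M8 and M7 overlap.
M6 starts before M8 ends → M8 and M6 overlap.
M6 starts exactly when M7 ends (back-to-back, no overlap).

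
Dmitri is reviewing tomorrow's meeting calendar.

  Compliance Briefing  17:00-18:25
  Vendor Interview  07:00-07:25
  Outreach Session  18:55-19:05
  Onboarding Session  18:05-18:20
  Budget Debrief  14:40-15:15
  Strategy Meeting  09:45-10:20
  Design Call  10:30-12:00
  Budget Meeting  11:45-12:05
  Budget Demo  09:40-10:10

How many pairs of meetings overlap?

Check each pair: they overlap iff neither finishes before the other starts.
Sorted by start: Vendor Interview, Budget Demo, Strategy Meeting, Design Call, Budget Meeting, Budget Debrief, Compliance Briefing, Onboarding Session, Outreach Session.
Budget Demo starts after Vendor Interview ends, so nothing later overlaps Vendor Interview either.
Strategy Meeting starts before Budget Demo ends → Budget Demo and Strategy Meeting overlap.
Design Call starts after Budget Demo ends, so nothing later overlaps Budget Demo either.
Design Call starts after Strategy Meeting ends, so nothing later overlaps Strategy Meeting either.
Budget Meeting starts before Design Call ends → Design Call and Budget Meeting overlap.
Budget Debrief starts after Design Call ends, so nothing later overlaps Design Call either.
Budget Debrief starts after Budget Meeting ends, so nothing later overlaps Budget Meeting either.
Compliance Briefing starts after Budget Debrief ends, so nothing later overlaps Budget Debrief either.
Onboarding Session starts before Compliance Briefing ends → Compliance Briefing and Onboarding Session overlap.
Outreach Session starts after Compliance Briefing ends.
Outreach Session starts after Onboarding Session ends.
Overlapping pairs: Budget Demo & Strategy Meeting, Budget Meeting & Design Call, Compliance Briefing & Onboarding Session — 3 in total.

3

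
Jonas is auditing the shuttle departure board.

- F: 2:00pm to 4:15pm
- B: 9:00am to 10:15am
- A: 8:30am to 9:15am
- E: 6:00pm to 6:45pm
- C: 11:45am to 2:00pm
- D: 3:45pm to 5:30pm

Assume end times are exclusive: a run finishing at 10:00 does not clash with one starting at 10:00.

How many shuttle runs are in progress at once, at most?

Sweep the timeline, counting +1 at each start and −1 at each end (ends before starts at a tie):
8:30am start A → 1
9:00am start B → 2
9:15am end A → 1
10:15am end B → 0
11:45am start C → 1
2:00pm end C → 0
2:00pm start F → 1
3:45pm start D → 2
4:15pm end F → 1
5:30pm end D → 0
6:00pm start E → 1
6:45pm end E → 0
Peak is 2, at 9:00am (A, B).

2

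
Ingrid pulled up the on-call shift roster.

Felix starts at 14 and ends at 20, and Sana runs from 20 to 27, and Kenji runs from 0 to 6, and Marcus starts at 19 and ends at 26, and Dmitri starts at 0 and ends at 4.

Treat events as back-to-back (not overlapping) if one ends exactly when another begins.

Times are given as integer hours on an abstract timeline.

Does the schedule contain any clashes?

Yes

Sorted by start: Dmitri, Kenji, Felix, Marcus, Sana.
Kenji starts before Dmitri ends → Dmitri and Kenji overlap.
That's a conflict, so the schedule is not conflict-free.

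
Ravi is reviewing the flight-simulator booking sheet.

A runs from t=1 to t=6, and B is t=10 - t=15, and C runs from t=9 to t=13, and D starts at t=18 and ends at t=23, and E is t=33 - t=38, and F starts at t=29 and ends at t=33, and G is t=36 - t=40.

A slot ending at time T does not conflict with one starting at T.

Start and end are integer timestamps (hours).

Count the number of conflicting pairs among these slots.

Sorted by start: A, C, B, D, F, E, G.
C starts after A ends; A is clear from here.
B starts before C ends → C and B overlap.
D starts after C ends; C is clear from here.
D starts after B ends; B is clear from here.
F starts after D ends; D is clear from here.
E starts exactly when F ends (back-to-back, no overlap); F is clear from here.
G starts before E ends → E and G overlap.
Overlapping pairs: B & C, E & G — 2 in total.

2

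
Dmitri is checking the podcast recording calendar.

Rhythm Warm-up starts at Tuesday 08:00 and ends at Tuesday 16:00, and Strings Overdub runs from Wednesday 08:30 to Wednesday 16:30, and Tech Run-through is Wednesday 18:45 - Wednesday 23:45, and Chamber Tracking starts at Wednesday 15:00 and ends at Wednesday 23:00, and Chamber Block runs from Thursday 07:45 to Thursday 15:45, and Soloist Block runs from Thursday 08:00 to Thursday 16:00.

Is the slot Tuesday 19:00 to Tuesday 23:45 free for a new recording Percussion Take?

Rhythm Warm-up: ends Tuesday 16:00 at or before Percussion Take starts Tuesday 19:00 → clear.
Strings Overdub: starts Wednesday 08:30 at or after Percussion Take ends Tuesday 23:45 → clear.
Chamber Tracking: starts Wednesday 15:00 at or after Percussion Take ends Tuesday 23:45 → clear.
Tech Run-through: starts Wednesday 18:45 at or after Percussion Take ends Tuesday 23:45 → clear.
Chamber Block: starts Thursday 07:45 at or after Percussion Take ends Tuesday 23:45 → clear.
Soloist Block: starts Thursday 08:00 at or after Percussion Take ends Tuesday 23:45 → clear.

Yes — the slot is free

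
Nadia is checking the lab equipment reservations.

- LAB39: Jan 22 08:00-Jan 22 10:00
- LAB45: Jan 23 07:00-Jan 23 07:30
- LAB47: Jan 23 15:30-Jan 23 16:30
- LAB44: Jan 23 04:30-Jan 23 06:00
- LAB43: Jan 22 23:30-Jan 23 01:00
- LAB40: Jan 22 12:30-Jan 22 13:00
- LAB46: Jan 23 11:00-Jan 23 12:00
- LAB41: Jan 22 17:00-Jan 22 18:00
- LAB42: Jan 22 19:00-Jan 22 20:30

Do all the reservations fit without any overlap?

Yes

Sorted by start: LAB39, LAB40, LAB41, LAB42, LAB43, LAB44, LAB45, LAB46, LAB47.
LAB40 starts after LAB39 ends — done with LAB39.
LAB41 starts after LAB40 ends — done with LAB40.
LAB42 starts after LAB41 ends — done with LAB41.
LAB43 starts after LAB42 ends — done with LAB42.
LAB44 starts after LAB43 ends — done with LAB43.
LAB45 starts after LAB44 ends — done with LAB44.
LAB46 starts after LAB45 ends — done with LAB45.
LAB47 starts after LAB46 ends.
Every pair is clear; the schedule has no overlaps.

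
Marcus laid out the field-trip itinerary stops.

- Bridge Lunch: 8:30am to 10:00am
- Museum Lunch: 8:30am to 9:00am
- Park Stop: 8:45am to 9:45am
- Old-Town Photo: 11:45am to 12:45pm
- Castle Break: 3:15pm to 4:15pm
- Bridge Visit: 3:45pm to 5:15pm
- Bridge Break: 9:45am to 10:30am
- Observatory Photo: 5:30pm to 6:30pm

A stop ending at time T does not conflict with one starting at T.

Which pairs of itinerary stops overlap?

Bridge Break & Bridge Lunch, Bridge Lunch & Museum Lunch, Bridge Lunch & Park Stop, Bridge Visit & Castle Break, Museum Lunch & Park Stop

Sorted by start: Bridge Lunch, Museum Lunch, Park Stop, Bridge Break, Old-Town Photo, Castle Break, Bridge Visit, Observatory Photo.
Museum Lunch starts before Bridge Lunch ends → Bridge Lunch and Museum Lunch overlap.
Park Stop starts before Bridge Lunch ends → Bridge Lunch and Park Stop overlap.
Bridge Break starts before Bridge Lunch ends → Bridge Lunch and Bridge Break overlap.
Old-Town Photo starts after Bridge Lunch ends, so nothing later overlaps Bridge Lunch either.
Park Stop starts before Museum Lunch ends → Museum Lunch and Park Stop overlap.
Bridge Break starts after Museum Lunch ends, so nothing later overlaps Museum Lunch either.
Bridge Break starts exactly when Park Stop ends (back-to-back, no overlap), so nothing later overlaps Park Stop either.
Old-Town Photo starts after Bridge Break ends, so nothing later overlaps Bridge Break either.
Castle Break starts after Old-Town Photo ends, so nothing later overlaps Old-Town Photo either.
Bridge Visit starts before Castle Break ends → Castle Break and Bridge Visit overlap.
Observatory Photo starts after Castle Break ends.
Observatory Photo starts after Bridge Visit ends.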